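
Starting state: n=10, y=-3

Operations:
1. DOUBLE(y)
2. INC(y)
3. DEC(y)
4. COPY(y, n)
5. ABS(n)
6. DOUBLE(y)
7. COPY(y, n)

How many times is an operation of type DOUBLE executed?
2

Counting DOUBLE operations:
Step 1: DOUBLE(y) ← DOUBLE
Step 6: DOUBLE(y) ← DOUBLE
Total: 2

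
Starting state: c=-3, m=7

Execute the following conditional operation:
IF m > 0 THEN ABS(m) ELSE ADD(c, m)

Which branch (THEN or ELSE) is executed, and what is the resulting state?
Branch: THEN, Final state: c=-3, m=7

Evaluating condition: m > 0
m = 7
Condition is True, so THEN branch executes
After ABS(m): c=-3, m=7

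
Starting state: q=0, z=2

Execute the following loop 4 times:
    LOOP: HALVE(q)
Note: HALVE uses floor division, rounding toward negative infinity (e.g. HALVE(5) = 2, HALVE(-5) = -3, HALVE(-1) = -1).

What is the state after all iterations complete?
q=0, z=2

Iteration trace:
Start: q=0, z=2
After iteration 1: q=0, z=2
After iteration 2: q=0, z=2
After iteration 3: q=0, z=2
After iteration 4: q=0, z=2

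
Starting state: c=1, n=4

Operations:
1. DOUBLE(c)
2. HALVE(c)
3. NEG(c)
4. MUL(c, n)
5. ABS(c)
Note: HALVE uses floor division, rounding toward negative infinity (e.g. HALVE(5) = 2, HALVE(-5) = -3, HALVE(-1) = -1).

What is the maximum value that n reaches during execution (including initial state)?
4

Values of n at each step:
Initial: n = 4 ← maximum
After step 1: n = 4
After step 2: n = 4
After step 3: n = 4
After step 4: n = 4
After step 5: n = 4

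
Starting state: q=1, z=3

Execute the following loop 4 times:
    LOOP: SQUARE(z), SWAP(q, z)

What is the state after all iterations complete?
q=1, z=81

Iteration trace:
Start: q=1, z=3
After iteration 1: q=9, z=1
After iteration 2: q=1, z=9
After iteration 3: q=81, z=1
After iteration 4: q=1, z=81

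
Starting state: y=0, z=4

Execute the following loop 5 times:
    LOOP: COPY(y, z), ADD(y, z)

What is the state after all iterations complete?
y=8, z=4

Iteration trace:
Start: y=0, z=4
After iteration 1: y=8, z=4
After iteration 2: y=8, z=4
After iteration 3: y=8, z=4
After iteration 4: y=8, z=4
After iteration 5: y=8, z=4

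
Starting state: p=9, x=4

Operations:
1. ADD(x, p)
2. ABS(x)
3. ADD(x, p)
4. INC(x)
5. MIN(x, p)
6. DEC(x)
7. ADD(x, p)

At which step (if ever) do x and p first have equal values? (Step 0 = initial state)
Step 5

x and p first become equal after step 5.

Comparing values at each step:
Initial: x=4, p=9
After step 1: x=13, p=9
After step 2: x=13, p=9
After step 3: x=22, p=9
After step 4: x=23, p=9
After step 5: x=9, p=9 ← equal!
After step 6: x=8, p=9
After step 7: x=17, p=9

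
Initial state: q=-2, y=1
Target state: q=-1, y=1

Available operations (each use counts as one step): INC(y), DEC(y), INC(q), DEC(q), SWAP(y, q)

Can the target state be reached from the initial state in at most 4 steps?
Yes

Path (1 step): INC(q)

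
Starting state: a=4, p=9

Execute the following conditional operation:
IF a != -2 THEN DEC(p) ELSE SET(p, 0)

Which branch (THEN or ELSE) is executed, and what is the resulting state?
Branch: THEN, Final state: a=4, p=8

Evaluating condition: a != -2
a = 4
Condition is True, so THEN branch executes
After DEC(p): a=4, p=8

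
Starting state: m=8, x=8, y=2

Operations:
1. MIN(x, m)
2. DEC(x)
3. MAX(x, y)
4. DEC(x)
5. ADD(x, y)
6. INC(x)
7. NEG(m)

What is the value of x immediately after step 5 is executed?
x = 8

Tracing x through execution:
Initial: x = 8
After step 1 (MIN(x, m)): x = 8
After step 2 (DEC(x)): x = 7
After step 3 (MAX(x, y)): x = 7
After step 4 (DEC(x)): x = 6
After step 5 (ADD(x, y)): x = 8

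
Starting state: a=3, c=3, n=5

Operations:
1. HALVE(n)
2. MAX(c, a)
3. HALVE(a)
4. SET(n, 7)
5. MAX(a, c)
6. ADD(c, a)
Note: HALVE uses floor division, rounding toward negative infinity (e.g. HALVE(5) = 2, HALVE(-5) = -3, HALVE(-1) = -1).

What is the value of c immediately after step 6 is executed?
c = 6

Tracing c through execution:
Initial: c = 3
After step 1 (HALVE(n)): c = 3
After step 2 (MAX(c, a)): c = 3
After step 3 (HALVE(a)): c = 3
After step 4 (SET(n, 7)): c = 3
After step 5 (MAX(a, c)): c = 3
After step 6 (ADD(c, a)): c = 6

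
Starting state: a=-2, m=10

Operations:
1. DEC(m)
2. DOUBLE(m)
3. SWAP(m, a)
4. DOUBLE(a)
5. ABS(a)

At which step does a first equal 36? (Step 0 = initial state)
Step 4

Tracing a:
Initial: a = -2
After step 1: a = -2
After step 2: a = -2
After step 3: a = 18
After step 4: a = 36 ← first occurrence
After step 5: a = 36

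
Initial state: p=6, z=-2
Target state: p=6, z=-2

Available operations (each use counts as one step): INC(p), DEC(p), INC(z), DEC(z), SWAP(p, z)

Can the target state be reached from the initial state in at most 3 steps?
Yes

Path (0 steps): 0 steps (already at target)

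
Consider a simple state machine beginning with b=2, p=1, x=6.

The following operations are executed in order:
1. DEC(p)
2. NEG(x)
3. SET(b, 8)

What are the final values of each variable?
{b: 8, p: 0, x: -6}

Step-by-step execution:
Initial: b=2, p=1, x=6
After step 1 (DEC(p)): b=2, p=0, x=6
After step 2 (NEG(x)): b=2, p=0, x=-6
After step 3 (SET(b, 8)): b=8, p=0, x=-6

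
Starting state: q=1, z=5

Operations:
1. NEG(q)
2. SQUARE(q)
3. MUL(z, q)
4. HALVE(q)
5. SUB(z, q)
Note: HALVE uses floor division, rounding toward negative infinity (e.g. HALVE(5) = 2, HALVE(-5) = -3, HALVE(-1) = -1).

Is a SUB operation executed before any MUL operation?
No

First SUB: step 5
First MUL: step 3
Since 5 > 3, MUL comes first.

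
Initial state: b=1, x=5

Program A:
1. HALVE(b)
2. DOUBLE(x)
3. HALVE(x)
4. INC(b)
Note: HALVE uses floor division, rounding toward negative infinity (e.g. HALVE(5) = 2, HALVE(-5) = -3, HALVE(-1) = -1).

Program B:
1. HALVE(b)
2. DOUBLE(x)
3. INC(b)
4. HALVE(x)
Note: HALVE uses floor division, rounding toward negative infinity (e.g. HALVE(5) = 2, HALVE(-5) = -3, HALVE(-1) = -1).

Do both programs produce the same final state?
Yes

Program A final state: b=1, x=5
Program B final state: b=1, x=5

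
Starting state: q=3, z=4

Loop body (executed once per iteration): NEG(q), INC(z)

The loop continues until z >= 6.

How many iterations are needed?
2

Tracing iterations:
Initial: q=3, z=4
After iteration 1: q=-3, z=5
After iteration 2: q=3, z=6
z >= 6 now holds, so the loop exits after 2 iterations.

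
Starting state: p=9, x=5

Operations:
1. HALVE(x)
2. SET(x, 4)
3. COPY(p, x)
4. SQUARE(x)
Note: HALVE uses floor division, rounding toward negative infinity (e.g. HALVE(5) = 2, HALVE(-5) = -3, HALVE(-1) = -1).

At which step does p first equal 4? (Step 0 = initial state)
Step 3

Tracing p:
Initial: p = 9
After step 1: p = 9
After step 2: p = 9
After step 3: p = 4 ← first occurrence
After step 4: p = 4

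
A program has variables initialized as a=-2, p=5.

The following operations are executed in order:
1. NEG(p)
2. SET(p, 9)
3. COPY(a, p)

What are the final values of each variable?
{a: 9, p: 9}

Step-by-step execution:
Initial: a=-2, p=5
After step 1 (NEG(p)): a=-2, p=-5
After step 2 (SET(p, 9)): a=-2, p=9
After step 3 (COPY(a, p)): a=9, p=9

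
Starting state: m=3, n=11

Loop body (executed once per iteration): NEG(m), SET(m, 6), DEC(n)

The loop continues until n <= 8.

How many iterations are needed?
3

Tracing iterations:
Initial: m=3, n=11
After iteration 1: m=6, n=10
After iteration 2: m=6, n=9
After iteration 3: m=6, n=8
n <= 8 now holds, so the loop exits after 3 iterations.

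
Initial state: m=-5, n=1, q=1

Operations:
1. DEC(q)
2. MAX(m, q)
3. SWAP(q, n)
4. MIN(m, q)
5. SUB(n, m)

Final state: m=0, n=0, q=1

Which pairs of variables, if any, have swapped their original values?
None

Comparing initial and final values:
m: -5 → 0
q: 1 → 1
n: 1 → 0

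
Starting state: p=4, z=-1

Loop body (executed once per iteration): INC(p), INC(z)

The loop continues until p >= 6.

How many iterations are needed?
2

Tracing iterations:
Initial: p=4, z=-1
After iteration 1: p=5, z=0
After iteration 2: p=6, z=1
p >= 6 now holds, so the loop exits after 2 iterations.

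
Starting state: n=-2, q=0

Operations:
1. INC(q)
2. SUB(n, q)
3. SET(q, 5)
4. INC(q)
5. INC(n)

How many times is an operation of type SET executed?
1

Counting SET operations:
Step 3: SET(q, 5) ← SET
Total: 1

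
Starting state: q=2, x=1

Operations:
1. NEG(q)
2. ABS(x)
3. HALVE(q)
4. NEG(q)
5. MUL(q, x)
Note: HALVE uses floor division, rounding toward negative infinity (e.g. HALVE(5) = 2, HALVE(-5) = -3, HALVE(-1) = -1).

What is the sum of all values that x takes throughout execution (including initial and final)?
6

Values of x at each step:
Initial: x = 1
After step 1: x = 1
After step 2: x = 1
After step 3: x = 1
After step 4: x = 1
After step 5: x = 1
Sum = 1 + 1 + 1 + 1 + 1 + 1 = 6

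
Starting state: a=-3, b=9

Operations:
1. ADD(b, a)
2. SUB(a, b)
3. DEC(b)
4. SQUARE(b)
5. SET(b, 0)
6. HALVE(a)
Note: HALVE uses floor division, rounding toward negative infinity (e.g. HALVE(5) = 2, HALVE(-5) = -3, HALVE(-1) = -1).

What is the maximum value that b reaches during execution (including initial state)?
25

Values of b at each step:
Initial: b = 9
After step 1: b = 6
After step 2: b = 6
After step 3: b = 5
After step 4: b = 25 ← maximum
After step 5: b = 0
After step 6: b = 0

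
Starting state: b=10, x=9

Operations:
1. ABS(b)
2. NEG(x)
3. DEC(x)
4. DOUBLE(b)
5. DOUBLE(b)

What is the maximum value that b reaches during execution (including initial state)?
40

Values of b at each step:
Initial: b = 10
After step 1: b = 10
After step 2: b = 10
After step 3: b = 10
After step 4: b = 20
After step 5: b = 40 ← maximum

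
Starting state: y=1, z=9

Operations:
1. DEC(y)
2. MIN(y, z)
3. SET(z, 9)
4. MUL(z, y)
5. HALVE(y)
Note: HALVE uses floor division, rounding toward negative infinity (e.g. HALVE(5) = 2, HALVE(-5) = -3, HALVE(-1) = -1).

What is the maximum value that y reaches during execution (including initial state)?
1

Values of y at each step:
Initial: y = 1 ← maximum
After step 1: y = 0
After step 2: y = 0
After step 3: y = 0
After step 4: y = 0
After step 5: y = 0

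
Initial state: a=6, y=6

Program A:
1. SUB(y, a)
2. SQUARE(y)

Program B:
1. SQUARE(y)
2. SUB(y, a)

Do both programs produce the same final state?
No

Program A final state: a=6, y=0
Program B final state: a=6, y=30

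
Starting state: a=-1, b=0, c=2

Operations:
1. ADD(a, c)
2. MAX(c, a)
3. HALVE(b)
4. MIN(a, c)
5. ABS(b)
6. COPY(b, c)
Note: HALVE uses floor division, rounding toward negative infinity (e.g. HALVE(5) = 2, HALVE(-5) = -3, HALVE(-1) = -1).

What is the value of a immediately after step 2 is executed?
a = 1

Tracing a through execution:
Initial: a = -1
After step 1 (ADD(a, c)): a = 1
After step 2 (MAX(c, a)): a = 1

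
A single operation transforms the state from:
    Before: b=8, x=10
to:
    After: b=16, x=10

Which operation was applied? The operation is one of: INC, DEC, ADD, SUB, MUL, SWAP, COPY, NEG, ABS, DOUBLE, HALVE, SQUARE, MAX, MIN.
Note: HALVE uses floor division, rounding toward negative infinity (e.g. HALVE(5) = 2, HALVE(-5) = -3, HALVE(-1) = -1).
DOUBLE(b)

Analyzing the change:
Before: b=8, x=10
After: b=16, x=10
Variable b changed from 8 to 16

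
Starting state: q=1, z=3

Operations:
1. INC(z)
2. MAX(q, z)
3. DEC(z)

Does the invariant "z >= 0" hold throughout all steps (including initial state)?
Yes

The invariant holds at every step.

State at each step:
Initial: q=1, z=3
After step 1: q=1, z=4
After step 2: q=4, z=4
After step 3: q=4, z=3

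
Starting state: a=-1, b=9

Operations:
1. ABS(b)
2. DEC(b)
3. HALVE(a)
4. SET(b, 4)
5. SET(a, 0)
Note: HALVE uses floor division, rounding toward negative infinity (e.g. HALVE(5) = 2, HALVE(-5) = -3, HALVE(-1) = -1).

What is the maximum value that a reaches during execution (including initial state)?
0

Values of a at each step:
Initial: a = -1
After step 1: a = -1
After step 2: a = -1
After step 3: a = -1
After step 4: a = -1
After step 5: a = 0 ← maximum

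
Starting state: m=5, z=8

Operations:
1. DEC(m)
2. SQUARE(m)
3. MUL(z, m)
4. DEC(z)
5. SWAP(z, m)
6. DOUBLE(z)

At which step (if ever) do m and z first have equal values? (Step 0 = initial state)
Never

m and z never become equal during execution.

Comparing values at each step:
Initial: m=5, z=8
After step 1: m=4, z=8
After step 2: m=16, z=8
After step 3: m=16, z=128
After step 4: m=16, z=127
After step 5: m=127, z=16
After step 6: m=127, z=32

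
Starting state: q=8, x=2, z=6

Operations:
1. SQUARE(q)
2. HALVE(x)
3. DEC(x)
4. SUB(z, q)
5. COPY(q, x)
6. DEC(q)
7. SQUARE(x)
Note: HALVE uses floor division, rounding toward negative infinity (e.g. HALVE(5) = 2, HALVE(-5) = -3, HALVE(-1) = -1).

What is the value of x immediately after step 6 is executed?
x = 0

Tracing x through execution:
Initial: x = 2
After step 1 (SQUARE(q)): x = 2
After step 2 (HALVE(x)): x = 1
After step 3 (DEC(x)): x = 0
After step 4 (SUB(z, q)): x = 0
After step 5 (COPY(q, x)): x = 0
After step 6 (DEC(q)): x = 0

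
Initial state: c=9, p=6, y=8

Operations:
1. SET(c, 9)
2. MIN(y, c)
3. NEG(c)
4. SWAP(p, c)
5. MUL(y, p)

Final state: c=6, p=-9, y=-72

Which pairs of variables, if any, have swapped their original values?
None

Comparing initial and final values:
y: 8 → -72
p: 6 → -9
c: 9 → 6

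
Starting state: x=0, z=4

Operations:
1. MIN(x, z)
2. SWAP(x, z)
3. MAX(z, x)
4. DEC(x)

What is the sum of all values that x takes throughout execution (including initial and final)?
11

Values of x at each step:
Initial: x = 0
After step 1: x = 0
After step 2: x = 4
After step 3: x = 4
After step 4: x = 3
Sum = 0 + 0 + 4 + 4 + 3 = 11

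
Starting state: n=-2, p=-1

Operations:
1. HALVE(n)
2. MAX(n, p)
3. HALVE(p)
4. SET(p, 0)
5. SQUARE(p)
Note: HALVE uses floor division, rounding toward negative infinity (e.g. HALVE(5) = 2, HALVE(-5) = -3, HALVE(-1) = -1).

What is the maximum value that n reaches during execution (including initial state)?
-1

Values of n at each step:
Initial: n = -2
After step 1: n = -1 ← maximum
After step 2: n = -1
After step 3: n = -1
After step 4: n = -1
After step 5: n = -1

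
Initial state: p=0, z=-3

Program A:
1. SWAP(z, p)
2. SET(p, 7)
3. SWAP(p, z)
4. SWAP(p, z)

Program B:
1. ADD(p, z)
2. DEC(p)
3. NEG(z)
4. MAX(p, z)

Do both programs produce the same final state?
No

Program A final state: p=7, z=0
Program B final state: p=3, z=3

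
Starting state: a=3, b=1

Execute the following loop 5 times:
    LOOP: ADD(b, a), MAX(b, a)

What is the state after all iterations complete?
a=3, b=16

Iteration trace:
Start: a=3, b=1
After iteration 1: a=3, b=4
After iteration 2: a=3, b=7
After iteration 3: a=3, b=10
After iteration 4: a=3, b=13
After iteration 5: a=3, b=16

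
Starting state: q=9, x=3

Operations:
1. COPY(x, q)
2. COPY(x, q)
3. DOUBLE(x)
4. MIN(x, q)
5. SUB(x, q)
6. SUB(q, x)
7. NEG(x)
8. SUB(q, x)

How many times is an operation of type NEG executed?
1

Counting NEG operations:
Step 7: NEG(x) ← NEG
Total: 1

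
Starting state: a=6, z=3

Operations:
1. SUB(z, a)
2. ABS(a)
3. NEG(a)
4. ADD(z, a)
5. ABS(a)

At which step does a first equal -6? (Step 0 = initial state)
Step 3

Tracing a:
Initial: a = 6
After step 1: a = 6
After step 2: a = 6
After step 3: a = -6 ← first occurrence
After step 4: a = -6
After step 5: a = 6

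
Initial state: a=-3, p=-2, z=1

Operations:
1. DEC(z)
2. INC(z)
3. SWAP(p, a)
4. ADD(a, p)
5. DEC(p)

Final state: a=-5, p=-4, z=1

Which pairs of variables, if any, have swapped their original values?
None

Comparing initial and final values:
a: -3 → -5
z: 1 → 1
p: -2 → -4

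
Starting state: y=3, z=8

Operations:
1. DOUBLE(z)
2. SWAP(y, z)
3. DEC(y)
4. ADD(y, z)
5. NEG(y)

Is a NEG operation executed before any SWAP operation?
No

First NEG: step 5
First SWAP: step 2
Since 5 > 2, SWAP comes first.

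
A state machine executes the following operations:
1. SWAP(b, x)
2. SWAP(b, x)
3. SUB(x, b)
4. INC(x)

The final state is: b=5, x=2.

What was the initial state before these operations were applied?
b=5, x=6

Working backwards:
Final state: b=5, x=2
Before step 4 (INC(x)): b=5, x=1
Before step 3 (SUB(x, b)): b=5, x=6
Before step 2 (SWAP(b, x)): b=6, x=5
Before step 1 (SWAP(b, x)): b=5, x=6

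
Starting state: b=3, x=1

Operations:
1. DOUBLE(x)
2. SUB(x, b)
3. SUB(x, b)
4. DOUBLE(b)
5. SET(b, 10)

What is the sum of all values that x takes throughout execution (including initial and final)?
-10

Values of x at each step:
Initial: x = 1
After step 1: x = 2
After step 2: x = -1
After step 3: x = -4
After step 4: x = -4
After step 5: x = -4
Sum = 1 + 2 + -1 + -4 + -4 + -4 = -10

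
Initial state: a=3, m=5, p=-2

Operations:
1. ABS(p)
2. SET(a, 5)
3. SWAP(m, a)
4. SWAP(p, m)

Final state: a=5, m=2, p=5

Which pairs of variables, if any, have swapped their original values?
None

Comparing initial and final values:
a: 3 → 5
p: -2 → 5
m: 5 → 2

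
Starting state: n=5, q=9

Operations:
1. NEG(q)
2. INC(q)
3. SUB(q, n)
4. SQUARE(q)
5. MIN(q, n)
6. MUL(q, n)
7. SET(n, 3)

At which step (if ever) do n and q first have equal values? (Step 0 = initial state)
Step 5

n and q first become equal after step 5.

Comparing values at each step:
Initial: n=5, q=9
After step 1: n=5, q=-9
After step 2: n=5, q=-8
After step 3: n=5, q=-13
After step 4: n=5, q=169
After step 5: n=5, q=5 ← equal!
After step 6: n=5, q=25
After step 7: n=3, q=25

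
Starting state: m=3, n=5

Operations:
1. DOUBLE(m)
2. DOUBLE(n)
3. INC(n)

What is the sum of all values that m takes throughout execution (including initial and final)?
21

Values of m at each step:
Initial: m = 3
After step 1: m = 6
After step 2: m = 6
After step 3: m = 6
Sum = 3 + 6 + 6 + 6 = 21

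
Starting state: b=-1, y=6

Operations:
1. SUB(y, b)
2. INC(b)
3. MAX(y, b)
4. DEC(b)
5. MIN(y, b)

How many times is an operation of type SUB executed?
1

Counting SUB operations:
Step 1: SUB(y, b) ← SUB
Total: 1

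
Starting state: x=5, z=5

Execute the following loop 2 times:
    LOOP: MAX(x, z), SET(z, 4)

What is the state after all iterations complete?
x=5, z=4

Iteration trace:
Start: x=5, z=5
After iteration 1: x=5, z=4
After iteration 2: x=5, z=4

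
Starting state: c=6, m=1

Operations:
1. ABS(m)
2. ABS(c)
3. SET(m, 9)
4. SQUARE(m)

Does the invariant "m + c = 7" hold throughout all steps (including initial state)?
No, violated after step 3

The invariant is violated after step 3.

State at each step:
Initial: c=6, m=1
After step 1: c=6, m=1
After step 2: c=6, m=1
After step 3: c=6, m=9
After step 4: c=6, m=81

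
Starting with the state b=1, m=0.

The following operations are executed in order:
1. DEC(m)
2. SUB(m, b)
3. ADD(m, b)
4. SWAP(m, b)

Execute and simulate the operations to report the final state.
{b: -1, m: 1}

Step-by-step execution:
Initial: b=1, m=0
After step 1 (DEC(m)): b=1, m=-1
After step 2 (SUB(m, b)): b=1, m=-2
After step 3 (ADD(m, b)): b=1, m=-1
After step 4 (SWAP(m, b)): b=-1, m=1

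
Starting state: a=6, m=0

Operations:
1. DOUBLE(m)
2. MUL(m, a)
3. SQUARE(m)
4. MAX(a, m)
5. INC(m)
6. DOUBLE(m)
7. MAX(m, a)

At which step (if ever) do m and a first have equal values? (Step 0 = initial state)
Step 7

m and a first become equal after step 7.

Comparing values at each step:
Initial: m=0, a=6
After step 1: m=0, a=6
After step 2: m=0, a=6
After step 3: m=0, a=6
After step 4: m=0, a=6
After step 5: m=1, a=6
After step 6: m=2, a=6
After step 7: m=6, a=6 ← equal!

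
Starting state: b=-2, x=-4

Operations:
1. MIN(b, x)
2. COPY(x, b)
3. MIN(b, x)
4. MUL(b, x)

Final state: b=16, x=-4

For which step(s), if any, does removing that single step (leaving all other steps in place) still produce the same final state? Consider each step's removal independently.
Step(s) 2, 3

Testing removal of each single step:
Without step 1: final = b=4, x=-2 (different)
Without step 2: final = b=16, x=-4 (same)
Without step 3: final = b=16, x=-4 (same)
Without step 4: final = b=-4, x=-4 (different)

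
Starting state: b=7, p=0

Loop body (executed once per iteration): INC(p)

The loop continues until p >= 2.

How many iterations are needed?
2

Tracing iterations:
Initial: b=7, p=0
After iteration 1: b=7, p=1
After iteration 2: b=7, p=2
p >= 2 now holds, so the loop exits after 2 iterations.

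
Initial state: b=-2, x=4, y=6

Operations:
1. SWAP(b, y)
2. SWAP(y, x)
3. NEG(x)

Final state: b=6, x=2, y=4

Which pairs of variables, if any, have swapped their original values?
None

Comparing initial and final values:
b: -2 → 6
y: 6 → 4
x: 4 → 2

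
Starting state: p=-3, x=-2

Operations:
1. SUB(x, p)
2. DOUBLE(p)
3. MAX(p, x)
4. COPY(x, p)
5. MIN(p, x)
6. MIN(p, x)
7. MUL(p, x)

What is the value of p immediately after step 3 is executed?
p = 1

Tracing p through execution:
Initial: p = -3
After step 1 (SUB(x, p)): p = -3
After step 2 (DOUBLE(p)): p = -6
After step 3 (MAX(p, x)): p = 1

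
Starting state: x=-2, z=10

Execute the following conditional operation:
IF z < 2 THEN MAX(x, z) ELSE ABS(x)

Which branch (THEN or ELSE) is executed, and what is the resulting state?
Branch: ELSE, Final state: x=2, z=10

Evaluating condition: z < 2
z = 10
Condition is False, so ELSE branch executes
After ABS(x): x=2, z=10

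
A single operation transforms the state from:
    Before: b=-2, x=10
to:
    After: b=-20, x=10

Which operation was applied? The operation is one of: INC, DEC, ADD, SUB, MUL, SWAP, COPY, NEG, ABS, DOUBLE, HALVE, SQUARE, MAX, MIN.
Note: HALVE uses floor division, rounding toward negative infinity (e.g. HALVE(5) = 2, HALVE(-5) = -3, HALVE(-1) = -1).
MUL(b, x)

Analyzing the change:
Before: b=-2, x=10
After: b=-20, x=10
Variable b changed from -2 to -20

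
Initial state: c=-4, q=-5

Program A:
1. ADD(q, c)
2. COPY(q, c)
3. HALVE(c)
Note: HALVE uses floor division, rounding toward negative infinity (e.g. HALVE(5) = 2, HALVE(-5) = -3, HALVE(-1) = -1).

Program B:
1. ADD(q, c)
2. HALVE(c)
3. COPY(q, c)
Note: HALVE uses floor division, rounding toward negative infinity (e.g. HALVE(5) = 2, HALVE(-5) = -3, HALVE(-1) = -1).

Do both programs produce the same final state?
No

Program A final state: c=-2, q=-4
Program B final state: c=-2, q=-2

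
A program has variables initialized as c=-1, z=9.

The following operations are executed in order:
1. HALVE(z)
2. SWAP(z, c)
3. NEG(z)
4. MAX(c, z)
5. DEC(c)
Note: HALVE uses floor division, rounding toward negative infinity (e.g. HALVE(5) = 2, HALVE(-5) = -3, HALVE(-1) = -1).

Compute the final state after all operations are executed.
{c: 3, z: 1}

Step-by-step execution:
Initial: c=-1, z=9
After step 1 (HALVE(z)): c=-1, z=4
After step 2 (SWAP(z, c)): c=4, z=-1
After step 3 (NEG(z)): c=4, z=1
After step 4 (MAX(c, z)): c=4, z=1
After step 5 (DEC(c)): c=3, z=1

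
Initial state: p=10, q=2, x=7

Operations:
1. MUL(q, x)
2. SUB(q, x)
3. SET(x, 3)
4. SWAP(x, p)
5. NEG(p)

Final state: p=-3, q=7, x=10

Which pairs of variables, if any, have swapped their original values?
None

Comparing initial and final values:
q: 2 → 7
x: 7 → 10
p: 10 → -3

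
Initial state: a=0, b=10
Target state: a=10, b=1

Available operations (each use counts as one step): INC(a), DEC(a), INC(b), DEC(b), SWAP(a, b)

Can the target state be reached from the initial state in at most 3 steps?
Yes

Path (2 steps): INC(a) → SWAP(a, b)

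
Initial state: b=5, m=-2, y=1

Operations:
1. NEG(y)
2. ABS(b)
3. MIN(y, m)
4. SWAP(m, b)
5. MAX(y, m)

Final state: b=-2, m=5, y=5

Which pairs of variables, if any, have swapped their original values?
(b, m)

Comparing initial and final values:
b: 5 → -2
m: -2 → 5
y: 1 → 5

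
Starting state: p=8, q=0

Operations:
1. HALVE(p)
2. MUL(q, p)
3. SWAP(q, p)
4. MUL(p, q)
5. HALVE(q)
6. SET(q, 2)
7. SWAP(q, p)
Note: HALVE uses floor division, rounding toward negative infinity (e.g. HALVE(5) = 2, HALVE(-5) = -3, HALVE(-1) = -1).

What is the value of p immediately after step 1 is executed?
p = 4

Tracing p through execution:
Initial: p = 8
After step 1 (HALVE(p)): p = 4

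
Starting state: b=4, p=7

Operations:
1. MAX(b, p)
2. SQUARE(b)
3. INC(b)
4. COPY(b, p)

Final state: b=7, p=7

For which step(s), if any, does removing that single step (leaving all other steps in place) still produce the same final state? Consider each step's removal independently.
Step(s) 1, 2, 3

Testing removal of each single step:
Without step 1: final = b=7, p=7 (same)
Without step 2: final = b=7, p=7 (same)
Without step 3: final = b=7, p=7 (same)
Without step 4: final = b=50, p=7 (different)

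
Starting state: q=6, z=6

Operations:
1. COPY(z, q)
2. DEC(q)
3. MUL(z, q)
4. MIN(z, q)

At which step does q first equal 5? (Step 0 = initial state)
Step 2

Tracing q:
Initial: q = 6
After step 1: q = 6
After step 2: q = 5 ← first occurrence
After step 3: q = 5
After step 4: q = 5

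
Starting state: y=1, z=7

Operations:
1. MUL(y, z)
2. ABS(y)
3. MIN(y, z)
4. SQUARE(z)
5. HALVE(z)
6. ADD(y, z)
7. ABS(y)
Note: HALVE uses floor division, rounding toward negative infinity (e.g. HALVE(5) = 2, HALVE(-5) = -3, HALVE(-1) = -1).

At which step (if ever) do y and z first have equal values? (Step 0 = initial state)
Step 1

y and z first become equal after step 1.

Comparing values at each step:
Initial: y=1, z=7
After step 1: y=7, z=7 ← equal!
After step 2: y=7, z=7 ← equal!
After step 3: y=7, z=7 ← equal!
After step 4: y=7, z=49
After step 5: y=7, z=24
After step 6: y=31, z=24
After step 7: y=31, z=24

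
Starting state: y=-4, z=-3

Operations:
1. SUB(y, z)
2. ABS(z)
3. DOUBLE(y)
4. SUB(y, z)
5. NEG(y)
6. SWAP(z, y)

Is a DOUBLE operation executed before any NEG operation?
Yes

First DOUBLE: step 3
First NEG: step 5
Since 3 < 5, DOUBLE comes first.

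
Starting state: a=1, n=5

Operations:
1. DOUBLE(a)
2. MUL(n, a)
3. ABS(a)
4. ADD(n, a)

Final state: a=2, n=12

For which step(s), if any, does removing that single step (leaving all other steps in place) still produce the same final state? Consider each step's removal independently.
Step(s) 3

Testing removal of each single step:
Without step 1: final = a=1, n=6 (different)
Without step 2: final = a=2, n=7 (different)
Without step 3: final = a=2, n=12 (same)
Without step 4: final = a=2, n=10 (different)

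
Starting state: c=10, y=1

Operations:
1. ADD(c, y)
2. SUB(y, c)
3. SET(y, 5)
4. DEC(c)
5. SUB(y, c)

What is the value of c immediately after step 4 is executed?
c = 10

Tracing c through execution:
Initial: c = 10
After step 1 (ADD(c, y)): c = 11
After step 2 (SUB(y, c)): c = 11
After step 3 (SET(y, 5)): c = 11
After step 4 (DEC(c)): c = 10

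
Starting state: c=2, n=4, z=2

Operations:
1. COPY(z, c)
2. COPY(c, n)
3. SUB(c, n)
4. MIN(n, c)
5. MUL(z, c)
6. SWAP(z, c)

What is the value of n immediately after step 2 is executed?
n = 4

Tracing n through execution:
Initial: n = 4
After step 1 (COPY(z, c)): n = 4
After step 2 (COPY(c, n)): n = 4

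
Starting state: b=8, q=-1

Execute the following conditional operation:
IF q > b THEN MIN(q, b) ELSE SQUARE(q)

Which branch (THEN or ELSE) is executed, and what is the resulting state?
Branch: ELSE, Final state: b=8, q=1

Evaluating condition: q > b
q = -1, b = 8
Condition is False, so ELSE branch executes
After SQUARE(q): b=8, q=1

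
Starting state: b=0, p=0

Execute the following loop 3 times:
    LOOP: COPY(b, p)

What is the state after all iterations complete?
b=0, p=0

Iteration trace:
Start: b=0, p=0
After iteration 1: b=0, p=0
After iteration 2: b=0, p=0
After iteration 3: b=0, p=0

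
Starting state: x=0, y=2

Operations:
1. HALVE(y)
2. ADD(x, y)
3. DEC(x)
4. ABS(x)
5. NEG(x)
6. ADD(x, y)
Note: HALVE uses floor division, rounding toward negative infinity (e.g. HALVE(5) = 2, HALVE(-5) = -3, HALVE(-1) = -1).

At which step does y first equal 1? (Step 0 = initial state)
Step 1

Tracing y:
Initial: y = 2
After step 1: y = 1 ← first occurrence
After step 2: y = 1
After step 3: y = 1
After step 4: y = 1
After step 5: y = 1
After step 6: y = 1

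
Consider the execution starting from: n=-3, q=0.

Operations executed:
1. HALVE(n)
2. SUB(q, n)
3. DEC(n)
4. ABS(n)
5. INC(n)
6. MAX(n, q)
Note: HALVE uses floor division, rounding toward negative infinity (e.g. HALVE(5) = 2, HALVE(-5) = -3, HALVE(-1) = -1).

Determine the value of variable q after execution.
q = 2

Tracing execution:
Step 1: HALVE(n) → q = 0
Step 2: SUB(q, n) → q = 2
Step 3: DEC(n) → q = 2
Step 4: ABS(n) → q = 2
Step 5: INC(n) → q = 2
Step 6: MAX(n, q) → q = 2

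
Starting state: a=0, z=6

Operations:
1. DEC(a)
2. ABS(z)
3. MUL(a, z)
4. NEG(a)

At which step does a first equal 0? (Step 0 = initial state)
Step 0

Tracing a:
Initial: a = 0 ← first occurrence
After step 1: a = -1
After step 2: a = -1
After step 3: a = -6
After step 4: a = 6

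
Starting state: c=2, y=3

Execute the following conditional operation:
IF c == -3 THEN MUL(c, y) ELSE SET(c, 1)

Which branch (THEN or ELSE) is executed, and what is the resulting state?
Branch: ELSE, Final state: c=1, y=3

Evaluating condition: c == -3
c = 2
Condition is False, so ELSE branch executes
After SET(c, 1): c=1, y=3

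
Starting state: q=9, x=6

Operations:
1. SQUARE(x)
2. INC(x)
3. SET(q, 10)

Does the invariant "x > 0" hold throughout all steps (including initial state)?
Yes

The invariant holds at every step.

State at each step:
Initial: q=9, x=6
After step 1: q=9, x=36
After step 2: q=9, x=37
After step 3: q=10, x=37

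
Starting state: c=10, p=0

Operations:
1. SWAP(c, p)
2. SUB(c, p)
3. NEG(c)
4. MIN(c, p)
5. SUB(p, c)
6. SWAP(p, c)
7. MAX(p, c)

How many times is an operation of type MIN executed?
1

Counting MIN operations:
Step 4: MIN(c, p) ← MIN
Total: 1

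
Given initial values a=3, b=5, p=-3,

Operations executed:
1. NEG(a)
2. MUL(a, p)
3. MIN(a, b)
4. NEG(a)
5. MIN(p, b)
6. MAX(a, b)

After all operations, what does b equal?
b = 5

Tracing execution:
Step 1: NEG(a) → b = 5
Step 2: MUL(a, p) → b = 5
Step 3: MIN(a, b) → b = 5
Step 4: NEG(a) → b = 5
Step 5: MIN(p, b) → b = 5
Step 6: MAX(a, b) → b = 5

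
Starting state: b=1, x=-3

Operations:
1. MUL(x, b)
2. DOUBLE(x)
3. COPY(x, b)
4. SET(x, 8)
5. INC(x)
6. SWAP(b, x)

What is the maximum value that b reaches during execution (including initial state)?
9

Values of b at each step:
Initial: b = 1
After step 1: b = 1
After step 2: b = 1
After step 3: b = 1
After step 4: b = 1
After step 5: b = 1
After step 6: b = 9 ← maximum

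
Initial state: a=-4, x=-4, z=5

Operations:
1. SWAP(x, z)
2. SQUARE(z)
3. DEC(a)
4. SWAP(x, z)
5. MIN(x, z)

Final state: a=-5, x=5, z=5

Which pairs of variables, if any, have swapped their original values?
None

Comparing initial and final values:
x: -4 → 5
a: -4 → -5
z: 5 → 5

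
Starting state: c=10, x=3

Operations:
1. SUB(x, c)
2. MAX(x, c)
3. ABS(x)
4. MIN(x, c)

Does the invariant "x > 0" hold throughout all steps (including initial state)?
No, violated after step 1

The invariant is violated after step 1.

State at each step:
Initial: c=10, x=3
After step 1: c=10, x=-7
After step 2: c=10, x=10
After step 3: c=10, x=10
After step 4: c=10, x=10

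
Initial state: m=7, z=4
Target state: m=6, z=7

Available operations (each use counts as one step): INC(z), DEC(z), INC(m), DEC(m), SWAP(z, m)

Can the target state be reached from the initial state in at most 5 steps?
Yes

Path (3 steps): INC(z) → INC(z) → SWAP(z, m)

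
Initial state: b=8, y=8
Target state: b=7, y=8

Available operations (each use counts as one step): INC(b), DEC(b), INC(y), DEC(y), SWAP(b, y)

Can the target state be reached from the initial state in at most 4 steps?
Yes

Path (1 step): DEC(b)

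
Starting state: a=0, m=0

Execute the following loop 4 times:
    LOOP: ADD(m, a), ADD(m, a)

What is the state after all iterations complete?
a=0, m=0

Iteration trace:
Start: a=0, m=0
After iteration 1: a=0, m=0
After iteration 2: a=0, m=0
After iteration 3: a=0, m=0
After iteration 4: a=0, m=0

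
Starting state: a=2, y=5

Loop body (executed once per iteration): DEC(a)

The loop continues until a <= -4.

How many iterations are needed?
6

Tracing iterations:
Initial: a=2, y=5
After iteration 1: a=1, y=5
After iteration 2: a=0, y=5
After iteration 3: a=-1, y=5
After iteration 4: a=-2, y=5
After iteration 5: a=-3, y=5
After iteration 6: a=-4, y=5
a <= -4 now holds, so the loop exits after 6 iterations.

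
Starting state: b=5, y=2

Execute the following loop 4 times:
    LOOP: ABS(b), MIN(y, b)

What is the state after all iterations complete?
b=5, y=2

Iteration trace:
Start: b=5, y=2
After iteration 1: b=5, y=2
After iteration 2: b=5, y=2
After iteration 3: b=5, y=2
After iteration 4: b=5, y=2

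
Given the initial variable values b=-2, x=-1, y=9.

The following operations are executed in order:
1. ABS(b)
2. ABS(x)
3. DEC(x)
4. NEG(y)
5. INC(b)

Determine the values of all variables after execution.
{b: 3, x: 0, y: -9}

Step-by-step execution:
Initial: b=-2, x=-1, y=9
After step 1 (ABS(b)): b=2, x=-1, y=9
After step 2 (ABS(x)): b=2, x=1, y=9
After step 3 (DEC(x)): b=2, x=0, y=9
After step 4 (NEG(y)): b=2, x=0, y=-9
After step 5 (INC(b)): b=3, x=0, y=-9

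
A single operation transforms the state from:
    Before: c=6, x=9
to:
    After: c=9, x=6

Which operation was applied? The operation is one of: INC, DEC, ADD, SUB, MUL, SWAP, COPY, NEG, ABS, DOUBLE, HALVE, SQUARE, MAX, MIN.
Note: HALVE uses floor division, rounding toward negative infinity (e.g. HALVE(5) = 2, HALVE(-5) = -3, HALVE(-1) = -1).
SWAP(c, x)

Analyzing the change:
Before: c=6, x=9
After: c=9, x=6
Variable c changed from 6 to 9
Variable x changed from 9 to 6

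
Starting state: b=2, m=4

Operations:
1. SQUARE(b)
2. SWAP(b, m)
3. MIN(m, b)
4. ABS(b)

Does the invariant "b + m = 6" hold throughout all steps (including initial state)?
No, violated after step 1

The invariant is violated after step 1.

State at each step:
Initial: b=2, m=4
After step 1: b=4, m=4
After step 2: b=4, m=4
After step 3: b=4, m=4
After step 4: b=4, m=4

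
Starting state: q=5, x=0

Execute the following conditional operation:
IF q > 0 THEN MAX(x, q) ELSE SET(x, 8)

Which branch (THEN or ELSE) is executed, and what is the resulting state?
Branch: THEN, Final state: q=5, x=5

Evaluating condition: q > 0
q = 5
Condition is True, so THEN branch executes
After MAX(x, q): q=5, x=5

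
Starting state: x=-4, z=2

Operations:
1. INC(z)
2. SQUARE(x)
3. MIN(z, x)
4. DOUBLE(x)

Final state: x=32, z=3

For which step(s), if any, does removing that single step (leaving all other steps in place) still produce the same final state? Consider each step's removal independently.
Step(s) 3

Testing removal of each single step:
Without step 1: final = x=32, z=2 (different)
Without step 2: final = x=-8, z=-4 (different)
Without step 3: final = x=32, z=3 (same)
Without step 4: final = x=16, z=3 (different)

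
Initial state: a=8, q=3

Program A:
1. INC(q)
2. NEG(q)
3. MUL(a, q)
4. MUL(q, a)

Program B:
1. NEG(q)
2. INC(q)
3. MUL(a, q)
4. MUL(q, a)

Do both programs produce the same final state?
No

Program A final state: a=-32, q=128
Program B final state: a=-16, q=32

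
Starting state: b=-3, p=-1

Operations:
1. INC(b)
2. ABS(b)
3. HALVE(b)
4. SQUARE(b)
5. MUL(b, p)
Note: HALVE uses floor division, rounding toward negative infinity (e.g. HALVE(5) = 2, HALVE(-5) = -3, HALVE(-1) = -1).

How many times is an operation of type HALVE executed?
1

Counting HALVE operations:
Step 3: HALVE(b) ← HALVE
Total: 1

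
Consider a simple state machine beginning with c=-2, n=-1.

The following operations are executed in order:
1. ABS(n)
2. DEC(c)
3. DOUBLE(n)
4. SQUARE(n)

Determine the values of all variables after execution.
{c: -3, n: 4}

Step-by-step execution:
Initial: c=-2, n=-1
After step 1 (ABS(n)): c=-2, n=1
After step 2 (DEC(c)): c=-3, n=1
After step 3 (DOUBLE(n)): c=-3, n=2
After step 4 (SQUARE(n)): c=-3, n=4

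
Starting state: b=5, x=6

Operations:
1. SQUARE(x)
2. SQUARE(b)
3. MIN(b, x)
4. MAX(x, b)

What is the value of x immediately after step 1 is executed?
x = 36

Tracing x through execution:
Initial: x = 6
After step 1 (SQUARE(x)): x = 36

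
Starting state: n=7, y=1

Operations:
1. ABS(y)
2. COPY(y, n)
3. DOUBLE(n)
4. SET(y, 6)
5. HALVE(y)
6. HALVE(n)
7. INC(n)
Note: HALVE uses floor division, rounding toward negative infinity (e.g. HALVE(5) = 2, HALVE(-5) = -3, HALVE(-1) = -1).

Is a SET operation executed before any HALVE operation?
Yes

First SET: step 4
First HALVE: step 5
Since 4 < 5, SET comes first.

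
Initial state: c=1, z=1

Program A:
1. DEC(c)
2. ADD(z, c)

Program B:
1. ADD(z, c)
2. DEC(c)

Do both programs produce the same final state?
No

Program A final state: c=0, z=1
Program B final state: c=0, z=2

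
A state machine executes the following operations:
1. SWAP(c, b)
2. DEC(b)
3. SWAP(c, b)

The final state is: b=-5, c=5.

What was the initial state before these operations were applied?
b=-5, c=6

Working backwards:
Final state: b=-5, c=5
Before step 3 (SWAP(c, b)): b=5, c=-5
Before step 2 (DEC(b)): b=6, c=-5
Before step 1 (SWAP(c, b)): b=-5, c=6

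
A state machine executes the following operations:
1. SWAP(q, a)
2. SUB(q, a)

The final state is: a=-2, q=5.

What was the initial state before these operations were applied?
a=3, q=-2

Working backwards:
Final state: a=-2, q=5
Before step 2 (SUB(q, a)): a=-2, q=3
Before step 1 (SWAP(q, a)): a=3, q=-2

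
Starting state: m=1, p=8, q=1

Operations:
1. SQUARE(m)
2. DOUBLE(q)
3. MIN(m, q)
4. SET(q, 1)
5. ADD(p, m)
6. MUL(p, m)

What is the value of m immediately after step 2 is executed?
m = 1

Tracing m through execution:
Initial: m = 1
After step 1 (SQUARE(m)): m = 1
After step 2 (DOUBLE(q)): m = 1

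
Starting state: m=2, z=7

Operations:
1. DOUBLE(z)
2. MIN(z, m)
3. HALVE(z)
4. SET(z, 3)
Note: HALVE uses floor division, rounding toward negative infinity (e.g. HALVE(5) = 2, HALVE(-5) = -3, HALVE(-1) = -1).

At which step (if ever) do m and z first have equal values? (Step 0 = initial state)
Step 2

m and z first become equal after step 2.

Comparing values at each step:
Initial: m=2, z=7
After step 1: m=2, z=14
After step 2: m=2, z=2 ← equal!
After step 3: m=2, z=1
After step 4: m=2, z=3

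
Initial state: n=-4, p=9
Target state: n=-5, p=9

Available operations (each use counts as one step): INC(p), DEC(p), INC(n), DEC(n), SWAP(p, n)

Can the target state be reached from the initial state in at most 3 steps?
Yes

Path (1 step): DEC(n)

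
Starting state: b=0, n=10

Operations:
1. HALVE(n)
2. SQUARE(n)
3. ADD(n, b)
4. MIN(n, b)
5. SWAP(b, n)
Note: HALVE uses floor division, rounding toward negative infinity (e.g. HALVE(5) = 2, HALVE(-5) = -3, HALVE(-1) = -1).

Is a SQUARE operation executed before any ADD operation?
Yes

First SQUARE: step 2
First ADD: step 3
Since 2 < 3, SQUARE comes first.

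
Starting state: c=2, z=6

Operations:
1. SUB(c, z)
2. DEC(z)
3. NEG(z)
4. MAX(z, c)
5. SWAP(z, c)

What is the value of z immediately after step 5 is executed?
z = -4

Tracing z through execution:
Initial: z = 6
After step 1 (SUB(c, z)): z = 6
After step 2 (DEC(z)): z = 5
After step 3 (NEG(z)): z = -5
After step 4 (MAX(z, c)): z = -4
After step 5 (SWAP(z, c)): z = -4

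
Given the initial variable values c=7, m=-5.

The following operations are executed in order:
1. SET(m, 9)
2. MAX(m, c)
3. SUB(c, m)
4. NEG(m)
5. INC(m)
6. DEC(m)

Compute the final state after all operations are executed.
{c: -2, m: -9}

Step-by-step execution:
Initial: c=7, m=-5
After step 1 (SET(m, 9)): c=7, m=9
After step 2 (MAX(m, c)): c=7, m=9
After step 3 (SUB(c, m)): c=-2, m=9
After step 4 (NEG(m)): c=-2, m=-9
After step 5 (INC(m)): c=-2, m=-8
After step 6 (DEC(m)): c=-2, m=-9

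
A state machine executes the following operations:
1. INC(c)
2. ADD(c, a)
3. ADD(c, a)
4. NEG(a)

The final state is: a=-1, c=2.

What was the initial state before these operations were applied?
a=1, c=-1

Working backwards:
Final state: a=-1, c=2
Before step 4 (NEG(a)): a=1, c=2
Before step 3 (ADD(c, a)): a=1, c=1
Before step 2 (ADD(c, a)): a=1, c=0
Before step 1 (INC(c)): a=1, c=-1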